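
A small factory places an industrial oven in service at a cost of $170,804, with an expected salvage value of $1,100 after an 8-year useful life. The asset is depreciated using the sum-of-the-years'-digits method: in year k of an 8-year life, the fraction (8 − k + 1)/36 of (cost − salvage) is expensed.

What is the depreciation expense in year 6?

$14,142

Depreciable base = $170,804 − $1,100 = $169,704.
Sum of the years' digits = 8+7+6+5+4+3+2+1 = 36.
Year 1: $169,704 × 8/36 = $37,712. Book value $133,092.
Year 2: $169,704 × 7/36 = $32,998. Book value $100,094.
Year 3: $169,704 × 6/36 = $28,284. Book value $71,810.
Year 4: $169,704 × 5/36 = $23,570. Book value $48,240.
Year 5: $169,704 × 4/36 = $18,856. Book value $29,384.
Year 6: $169,704 × 3/36 = $14,142. Book value $15,242.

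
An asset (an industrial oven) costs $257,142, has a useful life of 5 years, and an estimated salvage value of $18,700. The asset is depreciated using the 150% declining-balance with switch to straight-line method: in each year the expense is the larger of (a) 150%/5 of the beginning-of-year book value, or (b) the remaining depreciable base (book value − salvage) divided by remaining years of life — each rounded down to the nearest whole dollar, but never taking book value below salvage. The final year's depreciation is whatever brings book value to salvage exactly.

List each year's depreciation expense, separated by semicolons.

$77,142; $54,000; $37,800; $34,750; $34,750

Depreciable base = $257,142 − $18,700 = $238,442.
Year 1: DB = ⌊$257,142 × 150%/5⌋ = $77,142; SL = ⌊$238,442/5⌋ = $47,688 → take DB $77,142. Book value $180,000.
Year 2: DB = ⌊$180,000 × 150%/5⌋ = $54,000; SL = ⌊$161,300/4⌋ = $40,325 → take DB $54,000. Book value $126,000.
Year 3: DB = ⌊$126,000 × 150%/5⌋ = $37,800; SL = ⌊$107,300/3⌋ = $35,766 → take DB $37,800. Book value $88,200.
Year 4: DB = ⌊$88,200 × 150%/5⌋ = $26,460; SL = ⌊$69,500/2⌋ = $34,750 → take SL $34,750. Book value $53,450.
Year 5 (final): $53,450 − $18,700 = $34,750. Book value $18,700.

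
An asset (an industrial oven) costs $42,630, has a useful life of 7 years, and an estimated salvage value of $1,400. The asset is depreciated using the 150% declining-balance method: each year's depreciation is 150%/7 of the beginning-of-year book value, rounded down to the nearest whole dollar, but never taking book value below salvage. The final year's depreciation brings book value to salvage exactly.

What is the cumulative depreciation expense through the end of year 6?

Depreciable base = $42,630 − $1,400 = $41,230.
Year 1: ⌊$42,630 × 150%/7⌋ = $9,135. Book value $33,495.
Year 2: ⌊$33,495 × 150%/7⌋ = $7,177. Book value $26,318.
Year 3: ⌊$26,318 × 150%/7⌋ = $5,639. Book value $20,679.
Year 4: ⌊$20,679 × 150%/7⌋ = $4,431. Book value $16,248.
Year 5: ⌊$16,248 × 150%/7⌋ = $3,481. Book value $12,767.
Year 6: ⌊$12,767 × 150%/7⌋ = $2,735. Book value $10,032.
Accumulated through year 6 = $42,630 − $10,032 = $32,598.

$32,598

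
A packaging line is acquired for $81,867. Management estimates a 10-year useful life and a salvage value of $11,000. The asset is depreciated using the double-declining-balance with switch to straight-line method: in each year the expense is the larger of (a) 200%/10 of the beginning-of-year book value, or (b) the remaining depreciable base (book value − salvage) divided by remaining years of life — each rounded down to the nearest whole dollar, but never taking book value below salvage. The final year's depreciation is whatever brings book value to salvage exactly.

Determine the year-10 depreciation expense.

Depreciable base = $81,867 − $11,000 = $70,867.
Year 1: DB = ⌊$81,867 × 200%/10⌋ = $16,373; SL = ⌊$70,867/10⌋ = $7,086 → take DB $16,373. Book value $65,494.
Year 2: DB = ⌊$65,494 × 200%/10⌋ = $13,098; SL = ⌊$54,494/9⌋ = $6,054 → take DB $13,098. Book value $52,396.
Year 3: DB = ⌊$52,396 × 200%/10⌋ = $10,479; SL = ⌊$41,396/8⌋ = $5,174 → take DB $10,479. Book value $41,917.
Year 4: DB = ⌊$41,917 × 200%/10⌋ = $8,383; SL = ⌊$30,917/7⌋ = $4,416 → take DB $8,383. Book value $33,534.
Year 5: DB = ⌊$33,534 × 200%/10⌋ = $6,706; SL = ⌊$22,534/6⌋ = $3,755 → take DB $6,706. Book value $26,828.
Year 6: DB = ⌊$26,828 × 200%/10⌋ = $5,365; SL = ⌊$15,828/5⌋ = $3,165 → take DB $5,365. Book value $21,463.
Year 7: DB = ⌊$21,463 × 200%/10⌋ = $4,292; SL = ⌊$10,463/4⌋ = $2,615 → take DB $4,292. Book value $17,171.
Year 8: DB = ⌊$17,171 × 200%/10⌋ = $3,434; SL = ⌊$6,171/3⌋ = $2,057 → take DB $3,434. Book value $13,737.
Year 9: DB = ⌊$13,737 × 200%/10⌋ = $2,747; SL = ⌊$2,737/2⌋ = $1,368 → take DB $2,747, capped at $2,737. Book value $11,000.
Year 10 (final): $11,000 − $11,000 = $0. Book value $11,000.

$0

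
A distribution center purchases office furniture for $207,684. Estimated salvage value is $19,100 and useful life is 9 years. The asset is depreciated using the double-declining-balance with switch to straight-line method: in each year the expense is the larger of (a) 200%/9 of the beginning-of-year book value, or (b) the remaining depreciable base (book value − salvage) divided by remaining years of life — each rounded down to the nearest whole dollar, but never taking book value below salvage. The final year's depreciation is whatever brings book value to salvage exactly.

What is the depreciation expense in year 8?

Depreciable base = $207,684 − $19,100 = $188,584.
Year 1: DB = ⌊$207,684 × 200%/9⌋ = $46,152; SL = ⌊$188,584/9⌋ = $20,953 → take DB $46,152. Book value $161,532.
Year 2: DB = ⌊$161,532 × 200%/9⌋ = $35,896; SL = ⌊$142,432/8⌋ = $17,804 → take DB $35,896. Book value $125,636.
Year 3: DB = ⌊$125,636 × 200%/9⌋ = $27,919; SL = ⌊$106,536/7⌋ = $15,219 → take DB $27,919. Book value $97,717.
Year 4: DB = ⌊$97,717 × 200%/9⌋ = $21,714; SL = ⌊$78,617/6⌋ = $13,102 → take DB $21,714. Book value $76,003.
Year 5: DB = ⌊$76,003 × 200%/9⌋ = $16,889; SL = ⌊$56,903/5⌋ = $11,380 → take DB $16,889. Book value $59,114.
Year 6: DB = ⌊$59,114 × 200%/9⌋ = $13,136; SL = ⌊$40,014/4⌋ = $10,003 → take DB $13,136. Book value $45,978.
Year 7: DB = ⌊$45,978 × 200%/9⌋ = $10,217; SL = ⌊$26,878/3⌋ = $8,959 → take DB $10,217. Book value $35,761.
Year 8: DB = ⌊$35,761 × 200%/9⌋ = $7,946; SL = ⌊$16,661/2⌋ = $8,330 → take SL $8,330. Book value $27,431.

$8,330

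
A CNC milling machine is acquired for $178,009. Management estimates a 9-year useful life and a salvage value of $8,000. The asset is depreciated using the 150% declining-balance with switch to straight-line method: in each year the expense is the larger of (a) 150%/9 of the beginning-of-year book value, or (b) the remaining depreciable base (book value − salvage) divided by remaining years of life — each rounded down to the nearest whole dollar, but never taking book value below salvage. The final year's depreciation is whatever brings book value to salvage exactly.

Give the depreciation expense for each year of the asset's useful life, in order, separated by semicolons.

Depreciable base = $178,009 − $8,000 = $170,009.
Year 1: DB = ⌊$178,009 × 150%/9⌋ = $29,668; SL = ⌊$170,009/9⌋ = $18,889 → take DB $29,668. Book value $148,341.
Year 2: DB = ⌊$148,341 × 150%/9⌋ = $24,723; SL = ⌊$140,341/8⌋ = $17,542 → take DB $24,723. Book value $123,618.
Year 3: DB = ⌊$123,618 × 150%/9⌋ = $20,603; SL = ⌊$115,618/7⌋ = $16,516 → take DB $20,603. Book value $103,015.
Year 4: DB = ⌊$103,015 × 150%/9⌋ = $17,169; SL = ⌊$95,015/6⌋ = $15,835 → take DB $17,169. Book value $85,846.
Year 5: DB = ⌊$85,846 × 150%/9⌋ = $14,307; SL = ⌊$77,846/5⌋ = $15,569 → take SL $15,569. Book value $70,277.
Year 6: DB = ⌊$70,277 × 150%/9⌋ = $11,712; SL = ⌊$62,277/4⌋ = $15,569 → take SL $15,569. Book value $54,708.
Year 7: DB = ⌊$54,708 × 150%/9⌋ = $9,118; SL = ⌊$46,708/3⌋ = $15,569 → take SL $15,569. Book value $39,139.
Year 8: DB = ⌊$39,139 × 150%/9⌋ = $6,523; SL = ⌊$31,139/2⌋ = $15,569 → take SL $15,569. Book value $23,570.
Year 9 (final): $23,570 − $8,000 = $15,570. Book value $8,000.

$29,668; $24,723; $20,603; $17,169; $15,569; $15,569; $15,569; $15,569; $15,570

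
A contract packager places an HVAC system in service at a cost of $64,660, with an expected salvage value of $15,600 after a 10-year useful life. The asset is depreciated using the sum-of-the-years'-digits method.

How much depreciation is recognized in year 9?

$1,784

Depreciable base = $64,660 − $15,600 = $49,060.
Sum of the years' digits = 10+9+8+7+6+5+4+3+2+1 = 55.
Year 1: $49,060 × 10/55 = $8,920. Book value $55,740.
Year 2: $49,060 × 9/55 = $8,028. Book value $47,712.
Year 3: $49,060 × 8/55 = $7,136. Book value $40,576.
Year 4: $49,060 × 7/55 = $6,244. Book value $34,332.
Year 5: $49,060 × 6/55 = $5,352. Book value $28,980.
Year 6: $49,060 × 5/55 = $4,460. Book value $24,520.
Year 7: $49,060 × 4/55 = $3,568. Book value $20,952.
Year 8: $49,060 × 3/55 = $2,676. Book value $18,276.
Year 9: $49,060 × 2/55 = $1,784. Book value $16,492.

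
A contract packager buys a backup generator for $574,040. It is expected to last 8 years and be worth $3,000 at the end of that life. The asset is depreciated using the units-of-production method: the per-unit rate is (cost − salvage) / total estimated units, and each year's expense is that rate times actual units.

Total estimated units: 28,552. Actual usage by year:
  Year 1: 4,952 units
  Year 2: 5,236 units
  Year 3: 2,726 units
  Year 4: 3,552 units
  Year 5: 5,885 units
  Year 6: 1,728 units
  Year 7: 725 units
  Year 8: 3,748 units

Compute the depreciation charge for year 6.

Depreciable base = $574,040 − $3,000 = $571,040.
Rate = $571,040 / 28,552 units = $20 per unit.
Year 1: 4,952 × $20 = $99,040. Book value $475,000.
Year 2: 5,236 × $20 = $104,720. Book value $370,280.
Year 3: 2,726 × $20 = $54,520. Book value $315,760.
Year 4: 3,552 × $20 = $71,040. Book value $244,720.
Year 5: 5,885 × $20 = $117,700. Book value $127,020.
Year 6: 1,728 × $20 = $34,560. Book value $92,460.

$34,560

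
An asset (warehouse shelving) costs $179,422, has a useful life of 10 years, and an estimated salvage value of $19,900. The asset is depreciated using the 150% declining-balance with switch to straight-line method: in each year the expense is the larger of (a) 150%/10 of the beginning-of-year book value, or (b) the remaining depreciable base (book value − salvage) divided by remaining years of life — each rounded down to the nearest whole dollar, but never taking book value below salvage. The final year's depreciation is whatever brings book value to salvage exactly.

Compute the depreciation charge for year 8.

$11,942

Depreciable base = $179,422 − $19,900 = $159,522.
Year 1: DB = ⌊$179,422 × 150%/10⌋ = $26,913; SL = ⌊$159,522/10⌋ = $15,952 → take DB $26,913. Book value $152,509.
Year 2: DB = ⌊$152,509 × 150%/10⌋ = $22,876; SL = ⌊$132,609/9⌋ = $14,734 → take DB $22,876. Book value $129,633.
Year 3: DB = ⌊$129,633 × 150%/10⌋ = $19,444; SL = ⌊$109,733/8⌋ = $13,716 → take DB $19,444. Book value $110,189.
Year 4: DB = ⌊$110,189 × 150%/10⌋ = $16,528; SL = ⌊$90,289/7⌋ = $12,898 → take DB $16,528. Book value $93,661.
Year 5: DB = ⌊$93,661 × 150%/10⌋ = $14,049; SL = ⌊$73,761/6⌋ = $12,293 → take DB $14,049. Book value $79,612.
Year 6: DB = ⌊$79,612 × 150%/10⌋ = $11,941; SL = ⌊$59,712/5⌋ = $11,942 → take SL $11,942. Book value $67,670.
Year 7: DB = ⌊$67,670 × 150%/10⌋ = $10,150; SL = ⌊$47,770/4⌋ = $11,942 → take SL $11,942. Book value $55,728.
Year 8: DB = ⌊$55,728 × 150%/10⌋ = $8,359; SL = ⌊$35,828/3⌋ = $11,942 → take SL $11,942. Book value $43,786.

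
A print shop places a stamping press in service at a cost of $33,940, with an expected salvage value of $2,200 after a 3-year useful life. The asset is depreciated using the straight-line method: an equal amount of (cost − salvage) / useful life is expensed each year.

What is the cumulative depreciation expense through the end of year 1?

Depreciable base = $33,940 − $2,200 = $31,740.
Annual expense = $31,740 / 3 = $10,580.
End of year 1: book value $23,360.
Accumulated through year 1 = $33,940 − $23,360 = $10,580.

$10,580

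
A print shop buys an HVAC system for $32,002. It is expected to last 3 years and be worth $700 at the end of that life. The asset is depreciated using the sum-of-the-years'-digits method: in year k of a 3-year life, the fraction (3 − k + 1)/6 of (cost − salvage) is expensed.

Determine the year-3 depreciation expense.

Depreciable base = $32,002 − $700 = $31,302.
Sum of the years' digits = 3+2+1 = 6.
Year 1: $31,302 × 3/6 = $15,651. Book value $16,351.
Year 2: $31,302 × 2/6 = $10,434. Book value $5,917.
Year 3: $31,302 × 1/6 = $5,217. Book value $700.

$5,217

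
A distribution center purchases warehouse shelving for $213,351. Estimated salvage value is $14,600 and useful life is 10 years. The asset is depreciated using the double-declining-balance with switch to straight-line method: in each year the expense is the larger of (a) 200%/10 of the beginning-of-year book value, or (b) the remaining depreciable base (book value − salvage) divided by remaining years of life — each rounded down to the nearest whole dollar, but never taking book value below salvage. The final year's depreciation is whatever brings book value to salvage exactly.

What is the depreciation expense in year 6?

$13,982

Depreciable base = $213,351 − $14,600 = $198,751.
Year 1: DB = ⌊$213,351 × 200%/10⌋ = $42,670; SL = ⌊$198,751/10⌋ = $19,875 → take DB $42,670. Book value $170,681.
Year 2: DB = ⌊$170,681 × 200%/10⌋ = $34,136; SL = ⌊$156,081/9⌋ = $17,342 → take DB $34,136. Book value $136,545.
Year 3: DB = ⌊$136,545 × 200%/10⌋ = $27,309; SL = ⌊$121,945/8⌋ = $15,243 → take DB $27,309. Book value $109,236.
Year 4: DB = ⌊$109,236 × 200%/10⌋ = $21,847; SL = ⌊$94,636/7⌋ = $13,519 → take DB $21,847. Book value $87,389.
Year 5: DB = ⌊$87,389 × 200%/10⌋ = $17,477; SL = ⌊$72,789/6⌋ = $12,131 → take DB $17,477. Book value $69,912.
Year 6: DB = ⌊$69,912 × 200%/10⌋ = $13,982; SL = ⌊$55,312/5⌋ = $11,062 → take DB $13,982. Book value $55,930.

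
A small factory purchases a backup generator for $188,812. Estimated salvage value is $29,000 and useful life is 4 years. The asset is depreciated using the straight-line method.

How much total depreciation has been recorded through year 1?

$39,953

Depreciable base = $188,812 − $29,000 = $159,812.
Annual expense = $159,812 / 4 = $39,953.
End of year 1: book value $148,859.
Accumulated through year 1 = $188,812 − $148,859 = $39,953.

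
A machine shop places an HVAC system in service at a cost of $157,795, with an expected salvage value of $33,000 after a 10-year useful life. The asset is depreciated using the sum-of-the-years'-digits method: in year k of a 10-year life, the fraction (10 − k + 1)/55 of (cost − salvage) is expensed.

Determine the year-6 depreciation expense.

$11,345

Depreciable base = $157,795 − $33,000 = $124,795.
Sum of the years' digits = 10+9+8+7+6+5+4+3+2+1 = 55.
Year 1: $124,795 × 10/55 = $22,690. Book value $135,105.
Year 2: $124,795 × 9/55 = $20,421. Book value $114,684.
Year 3: $124,795 × 8/55 = $18,152. Book value $96,532.
Year 4: $124,795 × 7/55 = $15,883. Book value $80,649.
Year 5: $124,795 × 6/55 = $13,614. Book value $67,035.
Year 6: $124,795 × 5/55 = $11,345. Book value $55,690.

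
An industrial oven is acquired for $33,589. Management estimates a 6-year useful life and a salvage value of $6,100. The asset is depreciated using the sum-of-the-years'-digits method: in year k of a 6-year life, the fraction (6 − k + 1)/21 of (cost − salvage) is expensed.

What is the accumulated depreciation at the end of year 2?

Depreciable base = $33,589 − $6,100 = $27,489.
Sum of the years' digits = 6+5+4+3+2+1 = 21.
Year 1: $27,489 × 6/21 = $7,854. Book value $25,735.
Year 2: $27,489 × 5/21 = $6,545. Book value $19,190.
Accumulated through year 2 = $33,589 − $19,190 = $14,399.

$14,399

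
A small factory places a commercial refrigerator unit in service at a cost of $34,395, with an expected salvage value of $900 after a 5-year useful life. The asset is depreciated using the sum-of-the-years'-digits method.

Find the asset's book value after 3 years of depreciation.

$7,599

Depreciable base = $34,395 − $900 = $33,495.
Sum of the years' digits = 5+4+3+2+1 = 15.
Year 1: $33,495 × 5/15 = $11,165. Book value $23,230.
Year 2: $33,495 × 4/15 = $8,932. Book value $14,298.
Year 3: $33,495 × 3/15 = $6,699. Book value $7,599.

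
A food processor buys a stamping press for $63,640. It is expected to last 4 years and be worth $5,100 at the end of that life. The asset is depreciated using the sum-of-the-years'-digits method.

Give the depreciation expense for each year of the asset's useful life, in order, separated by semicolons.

$23,416; $17,562; $11,708; $5,854

Depreciable base = $63,640 − $5,100 = $58,540.
Sum of the years' digits = 4+3+2+1 = 10.
Year 1: $58,540 × 4/10 = $23,416. Book value $40,224.
Year 2: $58,540 × 3/10 = $17,562. Book value $22,662.
Year 3: $58,540 × 2/10 = $11,708. Book value $10,954.
Year 4: $58,540 × 1/10 = $5,854. Book value $5,100.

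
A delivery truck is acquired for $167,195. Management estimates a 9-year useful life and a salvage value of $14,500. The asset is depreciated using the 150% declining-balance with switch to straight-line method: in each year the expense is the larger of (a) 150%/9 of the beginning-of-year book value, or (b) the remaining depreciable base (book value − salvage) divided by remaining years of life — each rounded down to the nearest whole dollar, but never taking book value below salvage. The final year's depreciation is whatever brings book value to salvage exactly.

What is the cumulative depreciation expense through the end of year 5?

$100,001

Depreciable base = $167,195 − $14,500 = $152,695.
Year 1: DB = ⌊$167,195 × 150%/9⌋ = $27,865; SL = ⌊$152,695/9⌋ = $16,966 → take DB $27,865. Book value $139,330.
Year 2: DB = ⌊$139,330 × 150%/9⌋ = $23,221; SL = ⌊$124,830/8⌋ = $15,603 → take DB $23,221. Book value $116,109.
Year 3: DB = ⌊$116,109 × 150%/9⌋ = $19,351; SL = ⌊$101,609/7⌋ = $14,515 → take DB $19,351. Book value $96,758.
Year 4: DB = ⌊$96,758 × 150%/9⌋ = $16,126; SL = ⌊$82,258/6⌋ = $13,709 → take DB $16,126. Book value $80,632.
Year 5: DB = ⌊$80,632 × 150%/9⌋ = $13,438; SL = ⌊$66,132/5⌋ = $13,226 → take DB $13,438. Book value $67,194.
Accumulated through year 5 = $167,195 − $67,194 = $100,001.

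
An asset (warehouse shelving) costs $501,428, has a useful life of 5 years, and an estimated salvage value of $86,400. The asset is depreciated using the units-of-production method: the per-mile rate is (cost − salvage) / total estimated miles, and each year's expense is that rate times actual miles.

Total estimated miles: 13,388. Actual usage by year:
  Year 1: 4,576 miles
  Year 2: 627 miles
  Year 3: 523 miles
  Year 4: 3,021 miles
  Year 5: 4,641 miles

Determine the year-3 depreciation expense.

$16,213

Depreciable base = $501,428 − $86,400 = $415,028.
Rate = $415,028 / 13,388 miles = $31 per mile.
Year 1: 4,576 × $31 = $141,856. Book value $359,572.
Year 2: 627 × $31 = $19,437. Book value $340,135.
Year 3: 523 × $31 = $16,213. Book value $323,922.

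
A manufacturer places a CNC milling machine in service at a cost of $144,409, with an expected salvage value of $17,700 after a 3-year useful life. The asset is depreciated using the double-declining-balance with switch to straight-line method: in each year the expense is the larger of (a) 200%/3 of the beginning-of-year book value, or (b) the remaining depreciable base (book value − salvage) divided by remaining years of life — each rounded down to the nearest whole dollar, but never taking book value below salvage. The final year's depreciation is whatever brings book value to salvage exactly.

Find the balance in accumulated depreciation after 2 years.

$126,709

Depreciable base = $144,409 − $17,700 = $126,709.
Year 1: DB = ⌊$144,409 × 200%/3⌋ = $96,272; SL = ⌊$126,709/3⌋ = $42,236 → take DB $96,272. Book value $48,137.
Year 2: DB = ⌊$48,137 × 200%/3⌋ = $32,091; SL = ⌊$30,437/2⌋ = $15,218 → take DB $32,091, capped at $30,437. Book value $17,700.
Accumulated through year 2 = $144,409 − $17,700 = $126,709.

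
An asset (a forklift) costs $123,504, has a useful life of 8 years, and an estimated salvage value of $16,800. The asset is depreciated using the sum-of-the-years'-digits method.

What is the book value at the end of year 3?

$61,260

Depreciable base = $123,504 − $16,800 = $106,704.
Sum of the years' digits = 8+7+6+5+4+3+2+1 = 36.
Year 1: $106,704 × 8/36 = $23,712. Book value $99,792.
Year 2: $106,704 × 7/36 = $20,748. Book value $79,044.
Year 3: $106,704 × 6/36 = $17,784. Book value $61,260.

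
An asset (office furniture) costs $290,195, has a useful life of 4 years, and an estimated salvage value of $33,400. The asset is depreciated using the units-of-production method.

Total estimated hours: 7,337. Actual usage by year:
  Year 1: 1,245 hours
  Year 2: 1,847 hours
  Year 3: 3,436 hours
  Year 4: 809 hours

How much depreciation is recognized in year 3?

$120,260

Depreciable base = $290,195 − $33,400 = $256,795.
Rate = $256,795 / 7,337 hours = $35 per hour.
Year 1: 1,245 × $35 = $43,575. Book value $246,620.
Year 2: 1,847 × $35 = $64,645. Book value $181,975.
Year 3: 3,436 × $35 = $120,260. Book value $61,715.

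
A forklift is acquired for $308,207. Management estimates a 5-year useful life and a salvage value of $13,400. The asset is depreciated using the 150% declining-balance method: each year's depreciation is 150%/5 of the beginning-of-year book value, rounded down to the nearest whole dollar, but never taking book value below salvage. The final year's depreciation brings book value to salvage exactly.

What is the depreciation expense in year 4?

$31,714

Depreciable base = $308,207 − $13,400 = $294,807.
Year 1: ⌊$308,207 × 150%/5⌋ = $92,462. Book value $215,745.
Year 2: ⌊$215,745 × 150%/5⌋ = $64,723. Book value $151,022.
Year 3: ⌊$151,022 × 150%/5⌋ = $45,306. Book value $105,716.
Year 4: ⌊$105,716 × 150%/5⌋ = $31,714. Book value $74,002.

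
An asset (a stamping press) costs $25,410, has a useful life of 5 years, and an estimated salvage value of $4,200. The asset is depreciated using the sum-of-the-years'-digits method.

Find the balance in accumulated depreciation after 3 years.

$16,968

Depreciable base = $25,410 − $4,200 = $21,210.
Sum of the years' digits = 5+4+3+2+1 = 15.
Year 1: $21,210 × 5/15 = $7,070. Book value $18,340.
Year 2: $21,210 × 4/15 = $5,656. Book value $12,684.
Year 3: $21,210 × 3/15 = $4,242. Book value $8,442.
Accumulated through year 3 = $25,410 − $8,442 = $16,968.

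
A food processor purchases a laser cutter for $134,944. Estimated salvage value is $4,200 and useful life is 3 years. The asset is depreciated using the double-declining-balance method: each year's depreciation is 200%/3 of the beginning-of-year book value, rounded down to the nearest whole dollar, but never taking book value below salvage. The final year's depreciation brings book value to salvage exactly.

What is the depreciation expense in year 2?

Depreciable base = $134,944 − $4,200 = $130,744.
Year 1: ⌊$134,944 × 200%/3⌋ = $89,962. Book value $44,982.
Year 2: ⌊$44,982 × 200%/3⌋ = $29,988. Book value $14,994.

$29,988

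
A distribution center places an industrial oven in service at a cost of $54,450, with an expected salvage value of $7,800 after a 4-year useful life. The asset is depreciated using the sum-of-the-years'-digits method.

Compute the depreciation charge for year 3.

$9,330

Depreciable base = $54,450 − $7,800 = $46,650.
Sum of the years' digits = 4+3+2+1 = 10.
Year 1: $46,650 × 4/10 = $18,660. Book value $35,790.
Year 2: $46,650 × 3/10 = $13,995. Book value $21,795.
Year 3: $46,650 × 2/10 = $9,330. Book value $12,465.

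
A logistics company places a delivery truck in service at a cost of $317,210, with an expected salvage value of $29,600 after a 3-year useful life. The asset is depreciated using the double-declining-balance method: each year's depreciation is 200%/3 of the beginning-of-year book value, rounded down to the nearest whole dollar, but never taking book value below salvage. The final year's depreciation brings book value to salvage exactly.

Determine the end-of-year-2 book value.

$35,246

Depreciable base = $317,210 − $29,600 = $287,610.
Year 1: ⌊$317,210 × 200%/3⌋ = $211,473. Book value $105,737.
Year 2: ⌊$105,737 × 200%/3⌋ = $70,491. Book value $35,246.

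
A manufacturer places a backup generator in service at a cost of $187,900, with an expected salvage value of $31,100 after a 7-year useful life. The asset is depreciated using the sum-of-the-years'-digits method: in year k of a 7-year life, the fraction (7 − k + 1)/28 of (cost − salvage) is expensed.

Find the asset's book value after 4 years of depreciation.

$64,700

Depreciable base = $187,900 − $31,100 = $156,800.
Sum of the years' digits = 7+6+5+4+3+2+1 = 28.
Year 1: $156,800 × 7/28 = $39,200. Book value $148,700.
Year 2: $156,800 × 6/28 = $33,600. Book value $115,100.
Year 3: $156,800 × 5/28 = $28,000. Book value $87,100.
Year 4: $156,800 × 4/28 = $22,400. Book value $64,700.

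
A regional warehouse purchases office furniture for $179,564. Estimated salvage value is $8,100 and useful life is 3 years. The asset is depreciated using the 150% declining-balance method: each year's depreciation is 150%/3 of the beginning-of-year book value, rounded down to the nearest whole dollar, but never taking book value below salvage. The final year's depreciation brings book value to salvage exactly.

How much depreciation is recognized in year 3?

Depreciable base = $179,564 − $8,100 = $171,464.
Year 1: ⌊$179,564 × 150%/3⌋ = $89,782. Book value $89,782.
Year 2: ⌊$89,782 × 150%/3⌋ = $44,891. Book value $44,891.
Year 3 (final): $44,891 − $8,100 = $36,791. Book value $8,100.

$36,791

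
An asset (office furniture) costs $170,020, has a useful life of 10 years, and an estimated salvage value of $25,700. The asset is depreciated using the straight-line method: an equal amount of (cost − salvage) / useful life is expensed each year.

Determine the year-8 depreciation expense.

$14,432

Depreciable base = $170,020 − $25,700 = $144,320.
Annual expense = $144,320 / 10 = $14,432.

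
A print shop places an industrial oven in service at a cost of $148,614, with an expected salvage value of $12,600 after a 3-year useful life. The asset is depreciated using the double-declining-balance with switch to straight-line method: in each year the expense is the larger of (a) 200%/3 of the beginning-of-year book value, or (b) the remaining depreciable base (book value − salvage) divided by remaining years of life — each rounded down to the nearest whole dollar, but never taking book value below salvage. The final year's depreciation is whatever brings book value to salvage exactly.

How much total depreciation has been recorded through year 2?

$132,101

Depreciable base = $148,614 − $12,600 = $136,014.
Year 1: DB = ⌊$148,614 × 200%/3⌋ = $99,076; SL = ⌊$136,014/3⌋ = $45,338 → take DB $99,076. Book value $49,538.
Year 2: DB = ⌊$49,538 × 200%/3⌋ = $33,025; SL = ⌊$36,938/2⌋ = $18,469 → take DB $33,025. Book value $16,513.
Accumulated through year 2 = $148,614 − $16,513 = $132,101.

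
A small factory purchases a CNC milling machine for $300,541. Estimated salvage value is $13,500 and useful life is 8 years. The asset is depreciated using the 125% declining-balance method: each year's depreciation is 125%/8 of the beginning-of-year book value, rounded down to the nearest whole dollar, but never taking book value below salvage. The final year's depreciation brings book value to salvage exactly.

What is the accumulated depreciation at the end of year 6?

$192,100

Depreciable base = $300,541 − $13,500 = $287,041.
Year 1: ⌊$300,541 × 125%/8⌋ = $46,959. Book value $253,582.
Year 2: ⌊$253,582 × 125%/8⌋ = $39,622. Book value $213,960.
Year 3: ⌊$213,960 × 125%/8⌋ = $33,431. Book value $180,529.
Year 4: ⌊$180,529 × 125%/8⌋ = $28,207. Book value $152,322.
Year 5: ⌊$152,322 × 125%/8⌋ = $23,800. Book value $128,522.
Year 6: ⌊$128,522 × 125%/8⌋ = $20,081. Book value $108,441.
Accumulated through year 6 = $300,541 − $108,441 = $192,100.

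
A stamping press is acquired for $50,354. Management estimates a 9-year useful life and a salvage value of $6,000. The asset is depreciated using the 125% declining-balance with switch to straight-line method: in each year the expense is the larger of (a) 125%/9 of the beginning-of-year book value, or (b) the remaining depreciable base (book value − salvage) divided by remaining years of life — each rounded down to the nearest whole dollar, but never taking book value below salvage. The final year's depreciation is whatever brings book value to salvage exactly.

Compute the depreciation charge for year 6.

$4,338

Depreciable base = $50,354 − $6,000 = $44,354.
Year 1: DB = ⌊$50,354 × 125%/9⌋ = $6,993; SL = ⌊$44,354/9⌋ = $4,928 → take DB $6,993. Book value $43,361.
Year 2: DB = ⌊$43,361 × 125%/9⌋ = $6,022; SL = ⌊$37,361/8⌋ = $4,670 → take DB $6,022. Book value $37,339.
Year 3: DB = ⌊$37,339 × 125%/9⌋ = $5,185; SL = ⌊$31,339/7⌋ = $4,477 → take DB $5,185. Book value $32,154.
Year 4: DB = ⌊$32,154 × 125%/9⌋ = $4,465; SL = ⌊$26,154/6⌋ = $4,359 → take DB $4,465. Book value $27,689.
Year 5: DB = ⌊$27,689 × 125%/9⌋ = $3,845; SL = ⌊$21,689/5⌋ = $4,337 → take SL $4,337. Book value $23,352.
Year 6: DB = ⌊$23,352 × 125%/9⌋ = $3,243; SL = ⌊$17,352/4⌋ = $4,338 → take SL $4,338. Book value $19,014.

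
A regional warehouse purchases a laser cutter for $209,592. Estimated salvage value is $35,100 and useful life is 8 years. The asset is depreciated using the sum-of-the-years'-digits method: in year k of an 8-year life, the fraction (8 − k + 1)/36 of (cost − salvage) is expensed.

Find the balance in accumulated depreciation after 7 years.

$169,645

Depreciable base = $209,592 − $35,100 = $174,492.
Sum of the years' digits = 8+7+6+5+4+3+2+1 = 36.
Year 1: $174,492 × 8/36 = $38,776. Book value $170,816.
Year 2: $174,492 × 7/36 = $33,929. Book value $136,887.
Year 3: $174,492 × 6/36 = $29,082. Book value $107,805.
Year 4: $174,492 × 5/36 = $24,235. Book value $83,570.
Year 5: $174,492 × 4/36 = $19,388. Book value $64,182.
Year 6: $174,492 × 3/36 = $14,541. Book value $49,641.
Year 7: $174,492 × 2/36 = $9,694. Book value $39,947.
Accumulated through year 7 = $209,592 − $39,947 = $169,645.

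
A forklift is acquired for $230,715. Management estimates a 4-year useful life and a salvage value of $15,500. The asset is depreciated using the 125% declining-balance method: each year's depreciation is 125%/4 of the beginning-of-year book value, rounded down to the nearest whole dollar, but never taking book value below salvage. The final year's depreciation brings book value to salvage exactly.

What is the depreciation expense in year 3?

Depreciable base = $230,715 − $15,500 = $215,215.
Year 1: ⌊$230,715 × 125%/4⌋ = $72,098. Book value $158,617.
Year 2: ⌊$158,617 × 125%/4⌋ = $49,567. Book value $109,050.
Year 3: ⌊$109,050 × 125%/4⌋ = $34,078. Book value $74,972.

$34,078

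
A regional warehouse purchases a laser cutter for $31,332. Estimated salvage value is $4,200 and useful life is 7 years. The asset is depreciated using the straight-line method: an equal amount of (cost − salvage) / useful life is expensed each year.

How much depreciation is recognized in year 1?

Depreciable base = $31,332 − $4,200 = $27,132.
Annual expense = $27,132 / 7 = $3,876.

$3,876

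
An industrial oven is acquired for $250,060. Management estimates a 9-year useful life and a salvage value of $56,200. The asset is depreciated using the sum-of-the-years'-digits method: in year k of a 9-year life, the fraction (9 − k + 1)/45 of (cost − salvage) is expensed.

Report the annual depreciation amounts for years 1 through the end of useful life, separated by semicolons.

$38,772; $34,464; $30,156; $25,848; $21,540; $17,232; $12,924; $8,616; $4,308

Depreciable base = $250,060 − $56,200 = $193,860.
Sum of the years' digits = 9+8+7+6+5+4+3+2+1 = 45.
Year 1: $193,860 × 9/45 = $38,772. Book value $211,288.
Year 2: $193,860 × 8/45 = $34,464. Book value $176,824.
Year 3: $193,860 × 7/45 = $30,156. Book value $146,668.
Year 4: $193,860 × 6/45 = $25,848. Book value $120,820.
Year 5: $193,860 × 5/45 = $21,540. Book value $99,280.
Year 6: $193,860 × 4/45 = $17,232. Book value $82,048.
Year 7: $193,860 × 3/45 = $12,924. Book value $69,124.
Year 8: $193,860 × 2/45 = $8,616. Book value $60,508.
Year 9: $193,860 × 1/45 = $4,308. Book value $56,200.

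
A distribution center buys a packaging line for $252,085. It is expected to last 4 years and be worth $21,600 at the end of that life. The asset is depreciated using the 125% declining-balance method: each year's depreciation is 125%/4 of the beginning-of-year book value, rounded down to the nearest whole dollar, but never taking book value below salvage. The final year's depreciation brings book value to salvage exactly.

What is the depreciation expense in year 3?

Depreciable base = $252,085 − $21,600 = $230,485.
Year 1: ⌊$252,085 × 125%/4⌋ = $78,776. Book value $173,309.
Year 2: ⌊$173,309 × 125%/4⌋ = $54,159. Book value $119,150.
Year 3: ⌊$119,150 × 125%/4⌋ = $37,234. Book value $81,916.

$37,234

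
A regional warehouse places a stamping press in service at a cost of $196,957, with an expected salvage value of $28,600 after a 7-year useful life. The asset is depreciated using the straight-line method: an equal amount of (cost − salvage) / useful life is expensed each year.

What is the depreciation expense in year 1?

Depreciable base = $196,957 − $28,600 = $168,357.
Annual expense = $168,357 / 7 = $24,051.

$24,051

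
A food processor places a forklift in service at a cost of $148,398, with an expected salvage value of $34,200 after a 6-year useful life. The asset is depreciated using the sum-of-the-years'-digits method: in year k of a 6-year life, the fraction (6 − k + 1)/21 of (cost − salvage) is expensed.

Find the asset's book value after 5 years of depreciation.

Depreciable base = $148,398 − $34,200 = $114,198.
Sum of the years' digits = 6+5+4+3+2+1 = 21.
Year 1: $114,198 × 6/21 = $32,628. Book value $115,770.
Year 2: $114,198 × 5/21 = $27,190. Book value $88,580.
Year 3: $114,198 × 4/21 = $21,752. Book value $66,828.
Year 4: $114,198 × 3/21 = $16,314. Book value $50,514.
Year 5: $114,198 × 2/21 = $10,876. Book value $39,638.

$39,638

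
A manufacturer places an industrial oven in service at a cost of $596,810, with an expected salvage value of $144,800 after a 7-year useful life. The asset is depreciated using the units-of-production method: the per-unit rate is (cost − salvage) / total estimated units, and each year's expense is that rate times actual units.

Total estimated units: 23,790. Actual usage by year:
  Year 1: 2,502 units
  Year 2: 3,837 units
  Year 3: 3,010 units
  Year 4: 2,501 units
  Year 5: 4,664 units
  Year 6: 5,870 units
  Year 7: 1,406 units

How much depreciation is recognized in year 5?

$88,616

Depreciable base = $596,810 − $144,800 = $452,010.
Rate = $452,010 / 23,790 units = $19 per unit.
Year 1: 2,502 × $19 = $47,538. Book value $549,272.
Year 2: 3,837 × $19 = $72,903. Book value $476,369.
Year 3: 3,010 × $19 = $57,190. Book value $419,179.
Year 4: 2,501 × $19 = $47,519. Book value $371,660.
Year 5: 4,664 × $19 = $88,616. Book value $283,044.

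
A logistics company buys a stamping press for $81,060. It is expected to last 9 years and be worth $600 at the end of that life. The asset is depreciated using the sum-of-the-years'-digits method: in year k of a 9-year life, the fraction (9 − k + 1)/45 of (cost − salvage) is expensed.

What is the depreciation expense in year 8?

$3,576

Depreciable base = $81,060 − $600 = $80,460.
Sum of the years' digits = 9+8+7+6+5+4+3+2+1 = 45.
Year 1: $80,460 × 9/45 = $16,092. Book value $64,968.
Year 2: $80,460 × 8/45 = $14,304. Book value $50,664.
Year 3: $80,460 × 7/45 = $12,516. Book value $38,148.
Year 4: $80,460 × 6/45 = $10,728. Book value $27,420.
Year 5: $80,460 × 5/45 = $8,940. Book value $18,480.
Year 6: $80,460 × 4/45 = $7,152. Book value $11,328.
Year 7: $80,460 × 3/45 = $5,364. Book value $5,964.
Year 8: $80,460 × 2/45 = $3,576. Book value $2,388.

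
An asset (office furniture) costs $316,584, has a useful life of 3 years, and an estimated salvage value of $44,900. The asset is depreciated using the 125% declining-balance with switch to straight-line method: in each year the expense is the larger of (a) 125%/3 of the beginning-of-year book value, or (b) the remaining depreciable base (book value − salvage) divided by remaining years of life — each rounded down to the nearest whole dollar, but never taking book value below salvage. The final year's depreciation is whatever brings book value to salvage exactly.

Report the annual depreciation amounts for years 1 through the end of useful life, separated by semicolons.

$131,910; $76,947; $62,827

Depreciable base = $316,584 − $44,900 = $271,684.
Year 1: DB = ⌊$316,584 × 125%/3⌋ = $131,910; SL = ⌊$271,684/3⌋ = $90,561 → take DB $131,910. Book value $184,674.
Year 2: DB = ⌊$184,674 × 125%/3⌋ = $76,947; SL = ⌊$139,774/2⌋ = $69,887 → take DB $76,947. Book value $107,727.
Year 3 (final): $107,727 − $44,900 = $62,827. Book value $44,900.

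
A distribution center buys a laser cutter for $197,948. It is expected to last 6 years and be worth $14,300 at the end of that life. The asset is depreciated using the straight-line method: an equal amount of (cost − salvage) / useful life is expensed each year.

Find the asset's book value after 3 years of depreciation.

Depreciable base = $197,948 − $14,300 = $183,648.
Annual expense = $183,648 / 6 = $30,608.
End of year 1: book value $167,340.
End of year 2: book value $136,732.
End of year 3: book value $106,124.

$106,124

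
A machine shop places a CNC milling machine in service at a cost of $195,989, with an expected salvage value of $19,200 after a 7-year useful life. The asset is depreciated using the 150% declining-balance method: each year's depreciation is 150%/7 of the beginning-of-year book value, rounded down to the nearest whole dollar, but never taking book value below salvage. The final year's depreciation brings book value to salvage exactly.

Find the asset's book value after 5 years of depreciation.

Depreciable base = $195,989 − $19,200 = $176,789.
Year 1: ⌊$195,989 × 150%/7⌋ = $41,997. Book value $153,992.
Year 2: ⌊$153,992 × 150%/7⌋ = $32,998. Book value $120,994.
Year 3: ⌊$120,994 × 150%/7⌋ = $25,927. Book value $95,067.
Year 4: ⌊$95,067 × 150%/7⌋ = $20,371. Book value $74,696.
Year 5: ⌊$74,696 × 150%/7⌋ = $16,006. Book value $58,690.

$58,690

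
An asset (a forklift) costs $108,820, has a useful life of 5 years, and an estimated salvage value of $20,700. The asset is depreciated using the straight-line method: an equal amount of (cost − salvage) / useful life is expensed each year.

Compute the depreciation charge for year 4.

Depreciable base = $108,820 − $20,700 = $88,120.
Annual expense = $88,120 / 5 = $17,624.

$17,624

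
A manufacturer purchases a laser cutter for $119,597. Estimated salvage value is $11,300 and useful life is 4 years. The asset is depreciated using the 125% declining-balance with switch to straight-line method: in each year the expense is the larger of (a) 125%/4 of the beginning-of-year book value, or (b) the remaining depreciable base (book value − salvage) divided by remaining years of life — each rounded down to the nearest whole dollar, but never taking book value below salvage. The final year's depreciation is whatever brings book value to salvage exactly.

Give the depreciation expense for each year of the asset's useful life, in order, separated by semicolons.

Depreciable base = $119,597 − $11,300 = $108,297.
Year 1: DB = ⌊$119,597 × 125%/4⌋ = $37,374; SL = ⌊$108,297/4⌋ = $27,074 → take DB $37,374. Book value $82,223.
Year 2: DB = ⌊$82,223 × 125%/4⌋ = $25,694; SL = ⌊$70,923/3⌋ = $23,641 → take DB $25,694. Book value $56,529.
Year 3: DB = ⌊$56,529 × 125%/4⌋ = $17,665; SL = ⌊$45,229/2⌋ = $22,614 → take SL $22,614. Book value $33,915.
Year 4 (final): $33,915 − $11,300 = $22,615. Book value $11,300.

$37,374; $25,694; $22,614; $22,615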